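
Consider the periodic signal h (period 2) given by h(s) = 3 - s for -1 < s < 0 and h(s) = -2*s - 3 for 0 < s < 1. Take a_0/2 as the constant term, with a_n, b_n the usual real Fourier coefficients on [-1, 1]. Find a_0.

a_0 = ∫_{-1}^{1} h(s) ds = -1/2.

-1/2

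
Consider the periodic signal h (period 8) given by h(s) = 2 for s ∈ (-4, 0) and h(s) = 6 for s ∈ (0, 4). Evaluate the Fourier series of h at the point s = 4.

4

s = 4 differs from s = -4 by 1 full period(s), and the series is 8-periodic.
At s = -4 the one-sided limits are h(-4^-) = 6 and h(-4^+) = 2.
By Dirichlet's theorem the series converges to their average, [(6) + (2)]/2 = 4.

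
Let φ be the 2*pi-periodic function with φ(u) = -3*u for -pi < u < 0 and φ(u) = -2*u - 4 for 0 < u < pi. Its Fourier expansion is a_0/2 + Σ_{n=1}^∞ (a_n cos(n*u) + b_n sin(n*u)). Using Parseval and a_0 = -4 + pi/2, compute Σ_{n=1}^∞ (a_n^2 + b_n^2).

8 + 10*pi + 101*pi**2/24

Parseval: a_0^2/2 + Σ_{n≥1} (a_n^2+b_n^2) = 1/pi ∫_{-pi}^{pi} φ(u)^2 du = 16 + 8*pi + 13*pi**2/3.
Subtract a_0^2/2 = (8 - pi)**2/8: Σ (a_n^2+b_n^2) = 8 + 10*pi + 101*pi**2/24.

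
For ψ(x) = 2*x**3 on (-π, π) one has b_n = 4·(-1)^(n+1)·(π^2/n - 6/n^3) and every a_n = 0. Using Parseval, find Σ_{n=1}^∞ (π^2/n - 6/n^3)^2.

Parseval: Σ b_n^2 = (1/π) ∫_{-π}^{π} ψ(x)^2 dx = 8*pi**6/7.
b_n^2 = 16·(π^2/n - 6/n^3)^2, so the sum equals (8*pi**6/7)/16 = pi**6/14.

pi**6/14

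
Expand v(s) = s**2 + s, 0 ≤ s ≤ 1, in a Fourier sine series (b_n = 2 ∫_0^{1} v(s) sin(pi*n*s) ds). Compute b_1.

-8/pi**3 + 4/pi

b_1 = 2 ∫_0^{1} (s**2 + s) sin(pi*s) ds.
Integrating by parts twice (tabular method), an antiderivative of (s**2 + s) sin(pi*s) is -s**2*cos(pi*s)/pi + 2*s*sin(pi*s)/pi**2 - s*cos(pi*s)/pi + sin(pi*s)/pi**2 + 2*cos(pi*s)/pi**3; evaluating from 0 to 1: ∫_{0}^{1} (s**2 + s) sin(pi*s) ds = (-2/pi**3 + 2/pi) - (2/pi**3) = -4/pi**3 + 2/pi.
Hence b_1 = 2·(-4/pi**3 + 2/pi) = -8/pi**3 + 4/pi.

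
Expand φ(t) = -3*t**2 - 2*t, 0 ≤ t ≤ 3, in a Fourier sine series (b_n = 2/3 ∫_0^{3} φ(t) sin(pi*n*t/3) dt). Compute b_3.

-22/pi + 8/pi**3

b_3 = 2/3 ∫_0^{3} (-3*t**2 - 2*t) sin(pi*t) dt.
Integrating by parts twice (tabular method), an antiderivative of (-3*t**2 - 2*t) sin(pi*t) is 3*t**2*cos(pi*t)/pi - 6*t*sin(pi*t)/pi**2 + 2*t*cos(pi*t)/pi - 2*sin(pi*t)/pi**2 - 6*cos(pi*t)/pi**3; evaluating from 0 to 3: ∫_{0}^{3} (-3*t**2 - 2*t) sin(pi*t) dt = (-33/pi + 6/pi**3) - (-6/pi**3) = -33/pi + 12/pi**3.
Hence b_3 = (2/3)·(-33/pi + 12/pi**3) = -22/pi + 8/pi**3.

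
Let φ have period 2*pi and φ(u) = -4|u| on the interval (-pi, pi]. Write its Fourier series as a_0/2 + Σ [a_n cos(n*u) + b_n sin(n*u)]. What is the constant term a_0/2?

a_0 = 1/pi ∫_{-pi}^{pi} φ(u) du = 1/pi · (-4*pi**2) = -4*pi.
So the constant term a_0/2 = -2*pi.

-2*pi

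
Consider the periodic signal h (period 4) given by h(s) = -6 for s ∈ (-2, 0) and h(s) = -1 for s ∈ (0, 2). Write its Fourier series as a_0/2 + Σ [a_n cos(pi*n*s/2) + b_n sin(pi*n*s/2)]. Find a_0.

a_0 = 1/2 ∫_{-2}^{2} h(s) ds = 1/2 · (-14) = -7.

-7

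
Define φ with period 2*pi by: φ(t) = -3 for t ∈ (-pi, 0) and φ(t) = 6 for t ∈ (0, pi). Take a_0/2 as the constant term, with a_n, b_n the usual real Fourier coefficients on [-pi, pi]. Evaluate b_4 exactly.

b_4 = 1/pi ∫_{-pi}^{pi} φ(t) sin(4*t) dt.
Split the integral at the breakpoints.
Directly, an antiderivative of (-3) sin(4*t) is 3*cos(4*t)/4; evaluating from -pi to 0: ∫_{-pi}^{0} (-3) sin(4*t) dt = (3/4) - (3/4) = 0.
Directly, an antiderivative of (6) sin(4*t) is -3*cos(4*t)/2; evaluating from 0 to pi: ∫_{0}^{pi} (6) sin(4*t) dt = (-3/2) - (-3/2) = 0.
Summing the pieces and multiplying by (1/pi) gives b_4 = 0.

0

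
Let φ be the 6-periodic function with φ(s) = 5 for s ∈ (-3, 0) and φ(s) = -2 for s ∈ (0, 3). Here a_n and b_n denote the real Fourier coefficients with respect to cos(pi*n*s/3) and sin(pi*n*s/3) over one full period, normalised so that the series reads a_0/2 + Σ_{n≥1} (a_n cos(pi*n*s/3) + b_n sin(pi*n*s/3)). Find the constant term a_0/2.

3/2

a_0 = 1/3 ∫_{-3}^{3} φ(s) ds = 1/3 · (9) = 3.
So the constant term a_0/2 = 3/2.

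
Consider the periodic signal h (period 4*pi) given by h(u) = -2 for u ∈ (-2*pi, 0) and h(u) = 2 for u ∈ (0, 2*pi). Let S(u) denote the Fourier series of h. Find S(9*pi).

2

u = 9*pi differs from u = pi by 2 full period(s), and the series is 4*pi-periodic.
h is continuous at u = pi with value 2, so the series converges to 2 there.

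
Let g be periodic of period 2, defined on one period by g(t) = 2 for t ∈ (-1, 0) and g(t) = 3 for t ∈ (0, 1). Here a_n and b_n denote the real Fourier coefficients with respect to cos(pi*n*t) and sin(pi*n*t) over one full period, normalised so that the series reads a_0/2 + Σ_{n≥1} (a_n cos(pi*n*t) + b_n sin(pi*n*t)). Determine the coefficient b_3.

2/(3*pi)

b_3 = ∫_{-1}^{1} g(t) sin(3*pi*t) dt.
Split the integral at the breakpoints.
Directly, an antiderivative of (2) sin(3*pi*t) is -2*cos(3*pi*t)/(3*pi); evaluating from -1 to 0: ∫_{-1}^{0} (2) sin(3*pi*t) dt = (-2/(3*pi)) - (2/(3*pi)) = -4/(3*pi).
Directly, an antiderivative of (3) sin(3*pi*t) is -cos(3*pi*t)/pi; evaluating from 0 to 1: ∫_{0}^{1} (3) sin(3*pi*t) dt = (1/pi) - (-1/pi) = 2/pi.
Summing the pieces gives b_3 = 2/(3*pi).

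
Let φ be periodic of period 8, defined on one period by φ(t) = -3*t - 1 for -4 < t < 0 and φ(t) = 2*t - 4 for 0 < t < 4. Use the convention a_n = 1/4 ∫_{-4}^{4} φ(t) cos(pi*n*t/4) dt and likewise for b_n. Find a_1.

a_1 = 1/4 ∫_{-4}^{4} φ(t) cos(pi*t/4) dt.
Split the integral at the breakpoints.
Integrating by parts (boundary term plus one more integral), an antiderivative of (-3*t - 1) cos(pi*t/4) is -12*t*sin(pi*t/4)/pi - 4*sin(pi*t/4)/pi - 48*cos(pi*t/4)/pi**2; evaluating from -4 to 0: ∫_{-4}^{0} (-3*t - 1) cos(pi*t/4) dt = (-48/pi**2) - (48/pi**2) = -96/pi**2.
Integrating by parts (boundary term plus one more integral), an antiderivative of (2*t - 4) cos(pi*t/4) is 8*t*sin(pi*t/4)/pi - 16*sin(pi*t/4)/pi + 32*cos(pi*t/4)/pi**2; evaluating from 0 to 4: ∫_{0}^{4} (2*t - 4) cos(pi*t/4) dt = (-32/pi**2) - (32/pi**2) = -64/pi**2.
Summing the pieces and multiplying by (1/4) gives a_1 = -40/pi**2.

-40/pi**2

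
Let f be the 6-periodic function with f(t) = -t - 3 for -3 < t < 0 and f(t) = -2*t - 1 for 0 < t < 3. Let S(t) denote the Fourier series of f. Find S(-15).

t = -15 differs from t = -3 by -2 full period(s), and the series is 6-periodic.
At t = -3 the one-sided limits are f(-3^-) = -7 and f(-3^+) = 0.
By Dirichlet's theorem the series converges to their average, [(-7) + (0)]/2 = -7/2.

-7/2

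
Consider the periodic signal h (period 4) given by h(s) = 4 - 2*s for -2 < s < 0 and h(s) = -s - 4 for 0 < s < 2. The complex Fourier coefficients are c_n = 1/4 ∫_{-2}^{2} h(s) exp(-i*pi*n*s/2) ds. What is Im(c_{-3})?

Since h is real-valued, Im(c_{-3}) = -1/4 ∫_{-2}^{2} h(s) sin(-3*pi*s/2) ds = b_{3}/2.
Split the integral at the breakpoints.
Integrating by parts (boundary term plus one more integral), an antiderivative of (4 - 2*s) sin(-3*pi*s/2) is -4*s*cos(3*pi*s/2)/(3*pi) + 8*sin(3*pi*s/2)/(9*pi**2) + 8*cos(3*pi*s/2)/(3*pi); evaluating from -2 to 0: ∫_{-2}^{0} (4 - 2*s) sin(-3*pi*s/2) ds = (8/(3*pi)) - (-16/(3*pi)) = 8/pi.
Integrating by parts (boundary term plus one more integral), an antiderivative of (-s - 4) sin(-3*pi*s/2) is -2*s*cos(3*pi*s/2)/(3*pi) + 4*sin(3*pi*s/2)/(9*pi**2) - 8*cos(3*pi*s/2)/(3*pi); evaluating from 0 to 2: ∫_{0}^{2} (-s - 4) sin(-3*pi*s/2) ds = (4/pi) - (-8/(3*pi)) = 20/(3*pi).
So ∫_{-2}^{2} h(s) sin(-3*pi*s/2) ds = 44/(3*pi).
Hence Im(c_{-3}) = (-1/4)·(44/(3*pi)) = -11/(3*pi).

-11/(3*pi)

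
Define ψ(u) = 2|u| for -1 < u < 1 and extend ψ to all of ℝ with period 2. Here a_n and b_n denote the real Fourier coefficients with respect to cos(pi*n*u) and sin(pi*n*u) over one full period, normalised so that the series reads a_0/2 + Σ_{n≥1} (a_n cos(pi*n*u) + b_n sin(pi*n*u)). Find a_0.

2

a_0 = ∫_{-1}^{1} ψ(u) du = 2.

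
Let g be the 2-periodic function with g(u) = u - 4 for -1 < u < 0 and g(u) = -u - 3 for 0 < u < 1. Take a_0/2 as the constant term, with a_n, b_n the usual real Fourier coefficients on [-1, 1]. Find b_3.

b_3 = ∫_{-1}^{1} g(u) sin(3*pi*u) du.
Split the integral at the breakpoints.
Integrating by parts (boundary term plus one more integral), an antiderivative of (u - 4) sin(3*pi*u) is -u*cos(3*pi*u)/(3*pi) + sin(3*pi*u)/(9*pi**2) + 4*cos(3*pi*u)/(3*pi); evaluating from -1 to 0: ∫_{-1}^{0} (u - 4) sin(3*pi*u) du = (4/(3*pi)) - (-5/(3*pi)) = 3/pi.
Integrating by parts (boundary term plus one more integral), an antiderivative of (-u - 3) sin(3*pi*u) is u*cos(3*pi*u)/(3*pi) - sin(3*pi*u)/(9*pi**2) + cos(3*pi*u)/pi; evaluating from 0 to 1: ∫_{0}^{1} (-u - 3) sin(3*pi*u) du = (-4/(3*pi)) - (1/pi) = -7/(3*pi).
Summing the pieces gives b_3 = 2/(3*pi).

2/(3*pi)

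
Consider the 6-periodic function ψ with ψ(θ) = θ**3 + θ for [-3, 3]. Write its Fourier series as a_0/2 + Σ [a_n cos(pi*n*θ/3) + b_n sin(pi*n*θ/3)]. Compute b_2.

b_2 = 1/3 ∫_{-3}^{3} ψ(θ) sin(2*pi*θ/3) dθ.
ψ is odd and sin(2*pi*θ/3) is odd, so the integrand is even and b_2 = 2/3 ∫_0^{3} ψ(θ) sin(2*pi*θ/3) dθ.
Integrating by parts three times (tabular method), an antiderivative of (θ**3 + θ) sin(2*pi*θ/3) is -3*θ**3*cos(2*pi*θ/3)/(2*pi) + 27*θ**2*sin(2*pi*θ/3)/(4*pi**2) - 3*θ*cos(2*pi*θ/3)/(2*pi) + 81*θ*cos(2*pi*θ/3)/(4*pi**3) - 243*sin(2*pi*θ/3)/(8*pi**4) + 9*sin(2*pi*θ/3)/(4*pi**2); evaluating from 0 to 3: ∫_{0}^{3} (θ**3 + θ) sin(2*pi*θ/3) dθ = (-45/pi + 243/(4*pi**3)) - (0) = -45/pi + 243/(4*pi**3).
Hence b_2 = (2/3)·(-45/pi + 243/(4*pi**3)) = -30/pi + 81/(2*pi**3).

-30/pi + 81/(2*pi**3)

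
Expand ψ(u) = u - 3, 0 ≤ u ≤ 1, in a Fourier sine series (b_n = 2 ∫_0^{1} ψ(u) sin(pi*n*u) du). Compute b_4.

b_4 = 2 ∫_0^{1} (u - 3) sin(4*pi*u) du.
Integrating by parts (boundary term plus one more integral), an antiderivative of (u - 3) sin(4*pi*u) is -u*cos(4*pi*u)/(4*pi) + sin(4*pi*u)/(16*pi**2) + 3*cos(4*pi*u)/(4*pi); evaluating from 0 to 1: ∫_{0}^{1} (u - 3) sin(4*pi*u) du = (1/(2*pi)) - (3/(4*pi)) = -1/(4*pi).
Hence b_4 = 2·(-1/(4*pi)) = -1/(2*pi).

-1/(2*pi)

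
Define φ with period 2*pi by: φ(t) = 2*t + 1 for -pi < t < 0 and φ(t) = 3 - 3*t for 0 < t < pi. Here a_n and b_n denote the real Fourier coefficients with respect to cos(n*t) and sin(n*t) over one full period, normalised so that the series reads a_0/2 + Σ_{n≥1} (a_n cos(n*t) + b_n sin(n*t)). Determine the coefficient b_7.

(4 - pi)/(7*pi)

b_7 = 1/pi ∫_{-pi}^{pi} φ(t) sin(7*t) dt.
Split the integral at the breakpoints.
Integrating by parts (boundary term plus one more integral), an antiderivative of (2*t + 1) sin(7*t) is -2*t*cos(7*t)/7 + 2*sin(7*t)/49 - cos(7*t)/7; evaluating from -pi to 0: ∫_{-pi}^{0} (2*t + 1) sin(7*t) dt = (-1/7) - (1/7 - 2*pi/7) = -2/7 + 2*pi/7.
Integrating by parts (boundary term plus one more integral), an antiderivative of (3 - 3*t) sin(7*t) is 3*t*cos(7*t)/7 - 3*sin(7*t)/49 - 3*cos(7*t)/7; evaluating from 0 to pi: ∫_{0}^{pi} (3 - 3*t) sin(7*t) dt = (3/7 - 3*pi/7) - (-3/7) = 6/7 - 3*pi/7.
Summing the pieces and multiplying by (1/pi) gives b_7 = (4 - pi)/(7*pi).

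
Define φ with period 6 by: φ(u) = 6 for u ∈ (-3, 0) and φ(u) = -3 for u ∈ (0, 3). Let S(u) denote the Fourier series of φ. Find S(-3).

At u = -3 the one-sided limits are φ(-3^-) = -3 and φ(-3^+) = 6.
By Dirichlet's theorem the series converges to their average, [(-3) + (6)]/2 = 3/2.

3/2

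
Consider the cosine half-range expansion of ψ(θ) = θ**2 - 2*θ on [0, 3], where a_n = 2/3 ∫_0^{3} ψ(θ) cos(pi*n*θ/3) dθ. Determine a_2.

a_2 = 2/3 ∫_0^{3} (θ**2 - 2*θ) cos(2*pi*θ/3) dθ.
Integrating by parts twice (tabular method), an antiderivative of (θ**2 - 2*θ) cos(2*pi*θ/3) is 3*θ**2*sin(2*pi*θ/3)/(2*pi) - 3*θ*sin(2*pi*θ/3)/pi + 9*θ*cos(2*pi*θ/3)/(2*pi**2) - 27*sin(2*pi*θ/3)/(4*pi**3) - 9*cos(2*pi*θ/3)/(2*pi**2); evaluating from 0 to 3: ∫_{0}^{3} (θ**2 - 2*θ) cos(2*pi*θ/3) dθ = (9/pi**2) - (-9/(2*pi**2)) = 27/(2*pi**2).
Hence a_2 = (2/3)·(27/(2*pi**2)) = 9/pi**2.

9/pi**2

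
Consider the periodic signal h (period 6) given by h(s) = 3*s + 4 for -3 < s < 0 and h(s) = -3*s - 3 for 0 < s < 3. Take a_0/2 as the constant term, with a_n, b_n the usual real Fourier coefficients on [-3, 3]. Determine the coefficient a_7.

a_7 = 1/3 ∫_{-3}^{3} h(s) cos(7*pi*s/3) ds.
Split the integral at the breakpoints.
Integrating by parts (boundary term plus one more integral), an antiderivative of (3*s + 4) cos(7*pi*s/3) is 9*s*sin(7*pi*s/3)/(7*pi) + 12*sin(7*pi*s/3)/(7*pi) + 27*cos(7*pi*s/3)/(49*pi**2); evaluating from -3 to 0: ∫_{-3}^{0} (3*s + 4) cos(7*pi*s/3) ds = (27/(49*pi**2)) - (-27/(49*pi**2)) = 54/(49*pi**2).
Integrating by parts (boundary term plus one more integral), an antiderivative of (-3*s - 3) cos(7*pi*s/3) is -9*s*sin(7*pi*s/3)/(7*pi) - 9*sin(7*pi*s/3)/(7*pi) - 27*cos(7*pi*s/3)/(49*pi**2); evaluating from 0 to 3: ∫_{0}^{3} (-3*s - 3) cos(7*pi*s/3) ds = (27/(49*pi**2)) - (-27/(49*pi**2)) = 54/(49*pi**2).
Summing the pieces and multiplying by (1/3) gives a_7 = 36/(49*pi**2).

36/(49*pi**2)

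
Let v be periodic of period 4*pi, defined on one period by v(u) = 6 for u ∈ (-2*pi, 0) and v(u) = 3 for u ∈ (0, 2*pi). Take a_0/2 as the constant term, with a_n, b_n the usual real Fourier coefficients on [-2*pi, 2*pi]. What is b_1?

-6/pi

b_1 = (1/(2*pi)) ∫_{-2*pi}^{2*pi} v(u) sin(u/2) du.
Split the integral at the breakpoints.
Directly, an antiderivative of (6) sin(u/2) is -12*cos(u/2); evaluating from -2*pi to 0: ∫_{-2*pi}^{0} (6) sin(u/2) du = (-12) - (12) = -24.
Directly, an antiderivative of (3) sin(u/2) is -6*cos(u/2); evaluating from 0 to 2*pi: ∫_{0}^{2*pi} (3) sin(u/2) du = (6) - (-6) = 12.
Summing the pieces and multiplying by (1/(2*pi)) gives b_1 = -6/pi.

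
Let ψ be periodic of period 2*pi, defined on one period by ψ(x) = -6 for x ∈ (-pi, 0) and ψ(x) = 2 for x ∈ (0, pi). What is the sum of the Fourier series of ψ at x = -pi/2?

-6

ψ is continuous at x = -pi/2 with value -6, so the series converges to -6 there.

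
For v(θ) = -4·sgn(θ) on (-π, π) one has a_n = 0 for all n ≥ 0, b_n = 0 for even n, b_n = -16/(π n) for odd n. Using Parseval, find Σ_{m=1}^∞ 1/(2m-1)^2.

pi**2/8

Parseval: Σ b_n^2 = (1/π) ∫_{-π}^{π} v(θ)^2 dθ = 32.
Only odd n contribute, with b_n^2 = 256/(π^2 n^2), so Σ_{m≥1} 1/(2m-1)^2 = π^2·(32)/256 = pi**2/8.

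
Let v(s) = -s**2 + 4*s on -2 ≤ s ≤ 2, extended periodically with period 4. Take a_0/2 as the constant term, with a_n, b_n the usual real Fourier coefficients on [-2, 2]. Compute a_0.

-8/3

a_0 = 1/2 ∫_{-2}^{2} v(s) ds = 1/2 · (-16/3) = -8/3.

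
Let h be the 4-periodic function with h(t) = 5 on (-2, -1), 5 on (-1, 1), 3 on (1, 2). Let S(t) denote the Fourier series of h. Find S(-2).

At t = -2 the one-sided limits are h(-2^-) = 3 and h(-2^+) = 5.
By Dirichlet's theorem the series converges to their average, [(3) + (5)]/2 = 4.

4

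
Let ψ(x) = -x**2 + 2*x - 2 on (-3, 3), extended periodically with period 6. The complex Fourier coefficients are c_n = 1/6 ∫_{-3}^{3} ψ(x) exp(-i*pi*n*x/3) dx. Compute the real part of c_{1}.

Since ψ is real-valued, Re(c_{1}) = 1/6 ∫_{-3}^{3} ψ(x) cos(pi*x/3) dx = a_{1}/2.
Integrating by parts twice (tabular method), an antiderivative of (-x**2 + 2*x - 2) cos(pi*x/3) is -3*x**2*sin(pi*x/3)/pi + 6*x*sin(pi*x/3)/pi - 18*x*cos(pi*x/3)/pi**2 - 6*sin(pi*x/3)/pi + 54*sin(pi*x/3)/pi**3 + 18*cos(pi*x/3)/pi**2; evaluating from -3 to 3: ∫_{-3}^{3} (-x**2 + 2*x - 2) cos(pi*x/3) dx = (36/pi**2) - (-72/pi**2) = 108/pi**2.
Hence Re(c_{1}) = (1/6)·(108/pi**2) = 18/pi**2.

18/pi**2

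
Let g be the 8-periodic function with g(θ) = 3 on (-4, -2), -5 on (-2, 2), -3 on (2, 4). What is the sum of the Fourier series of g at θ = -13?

-3

θ = -13 differs from θ = 3 by -2 full period(s), and the series is 8-periodic.
g is continuous at θ = 3 with value -3, so the series converges to -3 there.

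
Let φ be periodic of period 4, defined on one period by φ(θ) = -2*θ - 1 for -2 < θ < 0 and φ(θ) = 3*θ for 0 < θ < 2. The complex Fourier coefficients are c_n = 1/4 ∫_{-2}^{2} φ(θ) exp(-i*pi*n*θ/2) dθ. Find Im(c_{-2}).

Since φ is real-valued, Im(c_{-2}) = -1/4 ∫_{-2}^{2} φ(θ) sin(-pi*θ) dθ = b_{2}/2.
Split the integral at the breakpoints.
Integrating by parts (boundary term plus one more integral), an antiderivative of (-2*θ - 1) sin(-pi*θ) is -2*θ*cos(pi*θ)/pi + 2*sin(pi*θ)/pi**2 - cos(pi*θ)/pi; evaluating from -2 to 0: ∫_{-2}^{0} (-2*θ - 1) sin(-pi*θ) dθ = (-1/pi) - (3/pi) = -4/pi.
Integrating by parts (boundary term plus one more integral), an antiderivative of (3*θ) sin(-pi*θ) is 3*θ*cos(pi*θ)/pi - 3*sin(pi*θ)/pi**2; evaluating from 0 to 2: ∫_{0}^{2} (3*θ) sin(-pi*θ) dθ = (6/pi) - (0) = 6/pi.
So ∫_{-2}^{2} φ(θ) sin(-pi*θ) dθ = 2/pi.
Hence Im(c_{-2}) = (-1/4)·(2/pi) = -1/(2*pi).

-1/(2*pi)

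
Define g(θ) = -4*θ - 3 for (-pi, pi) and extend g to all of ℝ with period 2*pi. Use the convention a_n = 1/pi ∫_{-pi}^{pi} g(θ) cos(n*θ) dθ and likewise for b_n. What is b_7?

-8/7

b_7 = 1/pi ∫_{-pi}^{pi} g(θ) sin(7*θ) dθ.
Integrating by parts (boundary term plus one more integral), an antiderivative of (-4*θ - 3) sin(7*θ) is 4*θ*cos(7*θ)/7 - 4*sin(7*θ)/49 + 3*cos(7*θ)/7; evaluating from -pi to pi: ∫_{-pi}^{pi} (-4*θ - 3) sin(7*θ) dθ = (-4*pi/7 - 3/7) - (-3/7 + 4*pi/7) = -8*pi/7.
Hence b_7 = (1/pi)·(-8*pi/7) = -8/7.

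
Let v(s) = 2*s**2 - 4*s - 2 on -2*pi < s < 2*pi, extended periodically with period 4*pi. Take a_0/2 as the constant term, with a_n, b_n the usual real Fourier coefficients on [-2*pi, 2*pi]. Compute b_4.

4

b_4 = (1/(2*pi)) ∫_{-2*pi}^{2*pi} v(s) sin(2*s) ds.
Integrating by parts twice (tabular method), an antiderivative of (2*s**2 - 4*s - 2) sin(2*s) is -s**2*cos(2*s) + s*sin(2*s) + 2*s*cos(2*s) - sin(2*s) + 3*cos(2*s)/2; evaluating from -2*pi to 2*pi: ∫_{-2*pi}^{2*pi} (2*s**2 - 4*s - 2) sin(2*s) ds = (-4*pi**2 + 3/2 + 4*pi) - (-4*pi**2 - 4*pi + 3/2) = 8*pi.
Hence b_4 = (1/(2*pi))·(8*pi) = 4.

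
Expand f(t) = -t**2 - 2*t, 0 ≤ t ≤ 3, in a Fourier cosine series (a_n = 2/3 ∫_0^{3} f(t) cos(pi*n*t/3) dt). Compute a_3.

a_3 = 2/3 ∫_0^{3} (-t**2 - 2*t) cos(pi*t) dt.
Integrating by parts twice (tabular method), an antiderivative of (-t**2 - 2*t) cos(pi*t) is -t**2*sin(pi*t)/pi - 2*t*sin(pi*t)/pi - 2*t*cos(pi*t)/pi**2 + 2*sin(pi*t)/pi**3 - 2*cos(pi*t)/pi**2; evaluating from 0 to 3: ∫_{0}^{3} (-t**2 - 2*t) cos(pi*t) dt = (8/pi**2) - (-2/pi**2) = 10/pi**2.
Hence a_3 = (2/3)·(10/pi**2) = 20/(3*pi**2).

20/(3*pi**2)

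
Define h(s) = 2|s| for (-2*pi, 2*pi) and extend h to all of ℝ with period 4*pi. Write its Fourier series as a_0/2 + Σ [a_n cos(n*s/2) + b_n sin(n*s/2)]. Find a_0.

a_0 = (1/(2*pi)) ∫_{-2*pi}^{2*pi} h(s) ds = (1/(2*pi)) · (8*pi**2) = 4*pi.

4*pi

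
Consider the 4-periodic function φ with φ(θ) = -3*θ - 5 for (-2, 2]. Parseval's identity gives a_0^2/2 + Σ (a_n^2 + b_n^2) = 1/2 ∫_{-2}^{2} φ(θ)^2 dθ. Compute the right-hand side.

74

1/2 ∫_{-2}^{2} φ(θ)^2 dθ = 1/2 · (148) = 74.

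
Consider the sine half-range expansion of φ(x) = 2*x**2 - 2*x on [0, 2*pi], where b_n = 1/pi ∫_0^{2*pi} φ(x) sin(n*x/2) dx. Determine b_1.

-64/pi - 8 + 16*pi

b_1 = 1/pi ∫_0^{2*pi} (2*x**2 - 2*x) sin(x/2) dx.
Integrating by parts twice (tabular method), an antiderivative of (2*x**2 - 2*x) sin(x/2) is -4*x**2*cos(x/2) + 16*x*sin(x/2) + 4*x*cos(x/2) - 8*sin(x/2) + 32*cos(x/2); evaluating from 0 to 2*pi: ∫_{0}^{2*pi} (2*x**2 - 2*x) sin(x/2) dx = (-32 - 8*pi + 16*pi**2) - (32) = -64 - 8*pi + 16*pi**2.
Hence b_1 = (1/pi)·(-64 - 8*pi + 16*pi**2) = -64/pi - 8 + 16*pi.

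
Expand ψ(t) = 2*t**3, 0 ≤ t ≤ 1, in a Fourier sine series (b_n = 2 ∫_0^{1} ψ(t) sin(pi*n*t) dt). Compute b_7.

b_7 = 2 ∫_0^{1} (2*t**3) sin(7*pi*t) dt.
Integrating by parts three times (tabular method), an antiderivative of (2*t**3) sin(7*pi*t) is -2*t**3*cos(7*pi*t)/(7*pi) + 6*t**2*sin(7*pi*t)/(49*pi**2) + 12*t*cos(7*pi*t)/(343*pi**3) - 12*sin(7*pi*t)/(2401*pi**4); evaluating from 0 to 1: ∫_{0}^{1} (2*t**3) sin(7*pi*t) dt = (2*(-6 + 49*pi**2)/(343*pi**3)) - (0) = 2*(-6 + 49*pi**2)/(343*pi**3).
Hence b_7 = 2·(2*(-6 + 49*pi**2)/(343*pi**3)) = 4*(-6 + 49*pi**2)/(343*pi**3).

4*(-6 + 49*pi**2)/(343*pi**3)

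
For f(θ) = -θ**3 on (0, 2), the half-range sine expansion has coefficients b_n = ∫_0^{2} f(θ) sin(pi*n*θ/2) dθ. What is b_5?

b_5 = ∫_0^{2} (-θ**3) sin(5*pi*θ/2) dθ.
Integrating by parts three times (tabular method), an antiderivative of (-θ**3) sin(5*pi*θ/2) is 2*θ**3*cos(5*pi*θ/2)/(5*pi) - 12*θ**2*sin(5*pi*θ/2)/(25*pi**2) - 48*θ*cos(5*pi*θ/2)/(125*pi**3) + 96*sin(5*pi*θ/2)/(625*pi**4); evaluating from 0 to 2: ∫_{0}^{2} (-θ**3) sin(5*pi*θ/2) dθ = (16*(6 - 25*pi**2)/(125*pi**3)) - (0) = 16*(6 - 25*pi**2)/(125*pi**3).
Hence b_5 = 16*(6 - 25*pi**2)/(125*pi**3).

16*(6 - 25*pi**2)/(125*pi**3)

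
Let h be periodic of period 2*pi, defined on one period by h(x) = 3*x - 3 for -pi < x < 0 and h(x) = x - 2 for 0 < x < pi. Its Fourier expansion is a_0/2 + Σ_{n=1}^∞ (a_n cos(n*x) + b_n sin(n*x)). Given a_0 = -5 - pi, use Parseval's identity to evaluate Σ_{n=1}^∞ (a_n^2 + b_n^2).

Parseval: a_0^2/2 + Σ_{n≥1} (a_n^2+b_n^2) = 1/pi ∫_{-pi}^{pi} h(x)^2 dx = 13 + 7*pi + 10*pi**2/3.
Subtract a_0^2/2 = (pi + 5)**2/2: Σ (a_n^2+b_n^2) = 1/2 + 2*pi + 17*pi**2/6.

1/2 + 2*pi + 17*pi**2/6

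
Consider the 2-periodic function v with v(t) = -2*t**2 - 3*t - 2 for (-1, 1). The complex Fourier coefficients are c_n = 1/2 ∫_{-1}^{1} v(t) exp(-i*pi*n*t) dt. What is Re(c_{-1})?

4/pi**2

Since v is real-valued, Re(c_{-1}) = 1/2 ∫_{-1}^{1} v(t) cos(-pi*t) dt = a_{1}/2.
Integrating by parts twice (tabular method), an antiderivative of (-2*t**2 - 3*t - 2) cos(-pi*t) is -2*t**2*sin(pi*t)/pi - 3*t*sin(pi*t)/pi - 4*t*cos(pi*t)/pi**2 - 2*sin(pi*t)/pi + 4*sin(pi*t)/pi**3 - 3*cos(pi*t)/pi**2; evaluating from -1 to 1: ∫_{-1}^{1} (-2*t**2 - 3*t - 2) cos(-pi*t) dt = (7/pi**2) - (-1/pi**2) = 8/pi**2.
Hence Re(c_{-1}) = (1/2)·(8/pi**2) = 4/pi**2.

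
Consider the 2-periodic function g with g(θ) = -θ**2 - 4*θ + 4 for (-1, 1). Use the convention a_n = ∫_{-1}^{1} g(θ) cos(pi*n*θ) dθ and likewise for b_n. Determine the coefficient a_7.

a_7 = ∫_{-1}^{1} g(θ) cos(7*pi*θ) dθ.
Integrating by parts twice (tabular method), an antiderivative of (-θ**2 - 4*θ + 4) cos(7*pi*θ) is -θ**2*sin(7*pi*θ)/(7*pi) - 4*θ*sin(7*pi*θ)/(7*pi) - 2*θ*cos(7*pi*θ)/(49*pi**2) + 2*sin(7*pi*θ)/(343*pi**3) + 4*sin(7*pi*θ)/(7*pi) - 4*cos(7*pi*θ)/(49*pi**2); evaluating from -1 to 1: ∫_{-1}^{1} (-θ**2 - 4*θ + 4) cos(7*pi*θ) dθ = (6/(49*pi**2)) - (2/(49*pi**2)) = 4/(49*pi**2).
Hence a_7 = 4/(49*pi**2).

4/(49*pi**2)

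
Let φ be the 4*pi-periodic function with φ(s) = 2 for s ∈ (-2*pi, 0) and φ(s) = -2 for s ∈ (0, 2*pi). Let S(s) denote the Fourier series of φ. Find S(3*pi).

2

s = 3*pi differs from s = -pi by 1 full period(s), and the series is 4*pi-periodic.
φ is continuous at s = -pi with value 2, so the series converges to 2 there.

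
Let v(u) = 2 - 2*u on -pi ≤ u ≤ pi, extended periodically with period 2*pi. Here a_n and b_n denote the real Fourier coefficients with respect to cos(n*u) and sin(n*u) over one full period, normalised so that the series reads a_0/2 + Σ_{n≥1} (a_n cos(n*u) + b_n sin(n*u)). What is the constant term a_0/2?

2

a_0 = 1/pi ∫_{-pi}^{pi} v(u) du = 1/pi · (4*pi) = 4.
So the constant term a_0/2 = 2.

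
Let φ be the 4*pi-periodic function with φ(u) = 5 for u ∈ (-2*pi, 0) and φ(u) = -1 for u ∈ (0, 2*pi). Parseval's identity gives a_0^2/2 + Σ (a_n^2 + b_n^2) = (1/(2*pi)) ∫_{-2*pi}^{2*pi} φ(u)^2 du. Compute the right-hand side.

26

(1/(2*pi)) ∫_{-2*pi}^{2*pi} φ(u)^2 du = (1/(2*pi)) · (52*pi) = 26.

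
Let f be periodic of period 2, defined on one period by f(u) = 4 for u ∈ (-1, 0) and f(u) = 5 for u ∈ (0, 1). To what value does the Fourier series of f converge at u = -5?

9/2

u = -5 differs from u = -1 by -2 full period(s), and the series is 2-periodic.
At u = -1 the one-sided limits are f(-1^-) = 5 and f(-1^+) = 4.
By Dirichlet's theorem the series converges to their average, [(5) + (4)]/2 = 9/2.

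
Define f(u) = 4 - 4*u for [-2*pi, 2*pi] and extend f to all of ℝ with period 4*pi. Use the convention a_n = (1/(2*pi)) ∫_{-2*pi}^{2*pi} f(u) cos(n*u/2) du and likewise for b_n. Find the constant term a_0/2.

4

a_0 = (1/(2*pi)) ∫_{-2*pi}^{2*pi} f(u) du = (1/(2*pi)) · (16*pi) = 8.
So the constant term a_0/2 = 4.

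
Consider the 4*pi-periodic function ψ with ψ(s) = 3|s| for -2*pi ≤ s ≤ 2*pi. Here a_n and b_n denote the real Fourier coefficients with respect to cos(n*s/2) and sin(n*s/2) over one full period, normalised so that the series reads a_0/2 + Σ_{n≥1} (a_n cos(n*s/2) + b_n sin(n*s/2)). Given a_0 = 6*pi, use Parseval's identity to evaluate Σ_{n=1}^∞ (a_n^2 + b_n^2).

Parseval: a_0^2/2 + Σ_{n≥1} (a_n^2+b_n^2) = (1/(2*pi)) ∫_{-2*pi}^{2*pi} ψ(s)^2 ds = 24*pi**2.
Subtract a_0^2/2 = 18*pi**2: Σ (a_n^2+b_n^2) = 6*pi**2.

6*pi**2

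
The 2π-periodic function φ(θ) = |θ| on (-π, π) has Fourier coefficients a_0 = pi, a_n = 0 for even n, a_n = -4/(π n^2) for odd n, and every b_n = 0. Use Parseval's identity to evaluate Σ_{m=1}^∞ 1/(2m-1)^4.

Parseval: a_0^2/2 + Σ a_n^2 = (1/π) ∫_{-π}^{π} φ(θ)^2 dθ = 2*pi**2/3.
Subtract a_0^2/2 = pi**2/2: Σ a_n^2 = pi**2/6.
Only odd n contribute, with a_n^2 = 16/(π^2 n^4), so Σ_{m≥1} 1/(2m-1)^4 = π^2·(pi**2/6)/16 = pi**4/96.

pi**4/96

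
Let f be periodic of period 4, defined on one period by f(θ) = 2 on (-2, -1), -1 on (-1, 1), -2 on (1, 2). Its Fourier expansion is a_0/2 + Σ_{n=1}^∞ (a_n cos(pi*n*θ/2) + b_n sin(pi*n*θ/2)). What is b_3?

b_3 = 1/2 ∫_{-2}^{2} f(θ) sin(3*pi*θ/2) dθ.
Split the integral at the breakpoints.
Directly, an antiderivative of (2) sin(3*pi*θ/2) is -4*cos(3*pi*θ/2)/(3*pi); evaluating from -2 to -1: ∫_{-2}^{-1} (2) sin(3*pi*θ/2) dθ = (0) - (4/(3*pi)) = -4/(3*pi).
Directly, an antiderivative of (-1) sin(3*pi*θ/2) is 2*cos(3*pi*θ/2)/(3*pi); evaluating from -1 to 1: ∫_{-1}^{1} (-1) sin(3*pi*θ/2) dθ = (0) - (0) = 0.
Directly, an antiderivative of (-2) sin(3*pi*θ/2) is 4*cos(3*pi*θ/2)/(3*pi); evaluating from 1 to 2: ∫_{1}^{2} (-2) sin(3*pi*θ/2) dθ = (-4/(3*pi)) - (0) = -4/(3*pi).
Summing the pieces and multiplying by (1/2) gives b_3 = -4/(3*pi).

-4/(3*pi)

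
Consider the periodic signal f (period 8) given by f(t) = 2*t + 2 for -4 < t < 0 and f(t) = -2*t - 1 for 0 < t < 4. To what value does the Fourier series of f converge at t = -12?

-15/2

t = -12 differs from t = 4 by -2 full period(s), and the series is 8-periodic.
At t = 4 the one-sided limits are f(4^-) = -9 and f(4^+) = -6.
By Dirichlet's theorem the series converges to their average, [(-9) + (-6)]/2 = -15/2.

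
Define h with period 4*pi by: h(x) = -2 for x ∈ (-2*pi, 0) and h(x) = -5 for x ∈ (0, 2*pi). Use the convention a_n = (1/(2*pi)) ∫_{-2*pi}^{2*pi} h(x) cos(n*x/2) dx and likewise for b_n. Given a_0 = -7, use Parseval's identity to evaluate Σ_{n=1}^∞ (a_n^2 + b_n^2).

9/2

Parseval: a_0^2/2 + Σ_{n≥1} (a_n^2+b_n^2) = (1/(2*pi)) ∫_{-2*pi}^{2*pi} h(x)^2 dx = 29.
Subtract a_0^2/2 = 49/2: Σ (a_n^2+b_n^2) = 9/2.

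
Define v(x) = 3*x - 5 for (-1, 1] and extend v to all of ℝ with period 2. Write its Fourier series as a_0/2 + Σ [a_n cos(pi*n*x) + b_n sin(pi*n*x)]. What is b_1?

b_1 = ∫_{-1}^{1} v(x) sin(pi*x) dx.
Integrating by parts (boundary term plus one more integral), an antiderivative of (3*x - 5) sin(pi*x) is -3*x*cos(pi*x)/pi + 3*sin(pi*x)/pi**2 + 5*cos(pi*x)/pi; evaluating from -1 to 1: ∫_{-1}^{1} (3*x - 5) sin(pi*x) dx = (-2/pi) - (-8/pi) = 6/pi.
Hence b_1 = 6/pi.

6/pi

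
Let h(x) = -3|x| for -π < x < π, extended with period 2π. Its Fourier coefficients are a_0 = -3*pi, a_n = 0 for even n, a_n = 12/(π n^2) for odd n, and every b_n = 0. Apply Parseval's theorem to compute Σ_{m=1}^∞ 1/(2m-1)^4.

pi**4/96

Parseval: a_0^2/2 + Σ a_n^2 = (1/π) ∫_{-π}^{π} h(x)^2 dx = 6*pi**2.
Subtract a_0^2/2 = 9*pi**2/2: Σ a_n^2 = 3*pi**2/2.
Only odd n contribute, with a_n^2 = 144/(π^2 n^4), so Σ_{m≥1} 1/(2m-1)^4 = π^2·(3*pi**2/2)/144 = pi**4/96.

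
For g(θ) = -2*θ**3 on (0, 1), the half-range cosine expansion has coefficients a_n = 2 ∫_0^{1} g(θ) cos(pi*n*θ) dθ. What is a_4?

-3/(4*pi**2)

a_4 = 2 ∫_0^{1} (-2*θ**3) cos(4*pi*θ) dθ.
Integrating by parts three times (tabular method), an antiderivative of (-2*θ**3) cos(4*pi*θ) is -θ**3*sin(4*pi*θ)/(2*pi) - 3*θ**2*cos(4*pi*θ)/(8*pi**2) + 3*θ*sin(4*pi*θ)/(16*pi**3) + 3*cos(4*pi*θ)/(64*pi**4); evaluating from 0 to 1: ∫_{0}^{1} (-2*θ**3) cos(4*pi*θ) dθ = (3*(1 - 8*pi**2)/(64*pi**4)) - (3/(64*pi**4)) = -3/(8*pi**2).
Hence a_4 = 2·(-3/(8*pi**2)) = -3/(4*pi**2).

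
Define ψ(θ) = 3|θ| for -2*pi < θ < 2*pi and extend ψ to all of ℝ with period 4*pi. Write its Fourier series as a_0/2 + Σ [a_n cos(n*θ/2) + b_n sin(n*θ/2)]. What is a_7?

a_7 = (1/(2*pi)) ∫_{-2*pi}^{2*pi} ψ(θ) cos(7*θ/2) dθ.
ψ is even and cos(7*θ/2) is even, so the integrand is even and a_7 = 1/pi ∫_0^{2*pi} ψ(θ) cos(7*θ/2) dθ.
Integrating by parts (boundary term plus one more integral), an antiderivative of (3*θ) cos(7*θ/2) is 6*θ*sin(7*θ/2)/7 + 12*cos(7*θ/2)/49; evaluating from 0 to 2*pi: ∫_{0}^{2*pi} (3*θ) cos(7*θ/2) dθ = (-12/49) - (12/49) = -24/49.
Hence a_7 = (1/pi)·(-24/49) = -24/(49*pi).

-24/(49*pi)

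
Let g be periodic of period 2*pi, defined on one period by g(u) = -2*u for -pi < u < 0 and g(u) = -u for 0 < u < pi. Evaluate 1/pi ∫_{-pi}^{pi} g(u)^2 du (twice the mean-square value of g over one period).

5*pi**2/3

1/pi ∫_{-pi}^{pi} g(u)^2 du = 1/pi · (5*pi**3/3) = 5*pi**2/3.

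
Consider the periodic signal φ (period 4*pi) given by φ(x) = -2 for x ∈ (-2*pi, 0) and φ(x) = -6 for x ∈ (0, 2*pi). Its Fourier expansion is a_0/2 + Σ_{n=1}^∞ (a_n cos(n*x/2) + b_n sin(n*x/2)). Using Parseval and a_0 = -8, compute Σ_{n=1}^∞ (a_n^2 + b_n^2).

Parseval: a_0^2/2 + Σ_{n≥1} (a_n^2+b_n^2) = (1/(2*pi)) ∫_{-2*pi}^{2*pi} φ(x)^2 dx = 40.
Subtract a_0^2/2 = 32: Σ (a_n^2+b_n^2) = 8.

8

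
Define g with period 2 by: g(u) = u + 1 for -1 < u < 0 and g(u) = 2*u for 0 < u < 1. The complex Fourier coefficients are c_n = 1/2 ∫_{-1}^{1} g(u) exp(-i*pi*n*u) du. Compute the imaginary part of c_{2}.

3/(4*pi)

Since g is real-valued, Im(c_{2}) = -1/2 ∫_{-1}^{1} g(u) sin(2*pi*u) du = -b_{2}/2.
Split the integral at the breakpoints.
Integrating by parts (boundary term plus one more integral), an antiderivative of (u + 1) sin(2*pi*u) is -u*cos(2*pi*u)/(2*pi) + sin(2*pi*u)/(4*pi**2) - cos(2*pi*u)/(2*pi); evaluating from -1 to 0: ∫_{-1}^{0} (u + 1) sin(2*pi*u) du = (-1/(2*pi)) - (0) = -1/(2*pi).
Integrating by parts (boundary term plus one more integral), an antiderivative of (2*u) sin(2*pi*u) is -u*cos(2*pi*u)/pi + sin(2*pi*u)/(2*pi**2); evaluating from 0 to 1: ∫_{0}^{1} (2*u) sin(2*pi*u) du = (-1/pi) - (0) = -1/pi.
So ∫_{-1}^{1} g(u) sin(2*pi*u) du = -3/(2*pi).
Hence Im(c_{2}) = (-1/2)·(-3/(2*pi)) = 3/(4*pi).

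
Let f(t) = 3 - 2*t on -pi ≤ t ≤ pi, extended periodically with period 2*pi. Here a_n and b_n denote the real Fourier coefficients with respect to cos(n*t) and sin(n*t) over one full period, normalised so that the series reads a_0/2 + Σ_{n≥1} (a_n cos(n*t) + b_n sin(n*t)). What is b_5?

b_5 = 1/pi ∫_{-pi}^{pi} f(t) sin(5*t) dt.
Integrating by parts (boundary term plus one more integral), an antiderivative of (3 - 2*t) sin(5*t) is 2*t*cos(5*t)/5 - 2*sin(5*t)/25 - 3*cos(5*t)/5; evaluating from -pi to pi: ∫_{-pi}^{pi} (3 - 2*t) sin(5*t) dt = (3/5 - 2*pi/5) - (3/5 + 2*pi/5) = -4*pi/5.
Hence b_5 = (1/pi)·(-4*pi/5) = -4/5.

-4/5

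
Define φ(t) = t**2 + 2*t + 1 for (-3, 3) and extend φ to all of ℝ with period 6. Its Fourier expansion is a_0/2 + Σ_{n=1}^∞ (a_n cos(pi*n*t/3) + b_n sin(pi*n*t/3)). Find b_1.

b_1 = 1/3 ∫_{-3}^{3} φ(t) sin(pi*t/3) dt.
Integrating by parts twice (tabular method), an antiderivative of (t**2 + 2*t + 1) sin(pi*t/3) is -3*t**2*cos(pi*t/3)/pi + 18*t*sin(pi*t/3)/pi**2 - 6*t*cos(pi*t/3)/pi + 18*sin(pi*t/3)/pi**2 - 3*cos(pi*t/3)/pi + 54*cos(pi*t/3)/pi**3; evaluating from -3 to 3: ∫_{-3}^{3} (t**2 + 2*t + 1) sin(pi*t/3) dt = (-54/pi**3 + 48/pi) - (-54/pi**3 + 12/pi) = 36/pi.
Hence b_1 = (1/3)·(36/pi) = 12/pi.

12/pi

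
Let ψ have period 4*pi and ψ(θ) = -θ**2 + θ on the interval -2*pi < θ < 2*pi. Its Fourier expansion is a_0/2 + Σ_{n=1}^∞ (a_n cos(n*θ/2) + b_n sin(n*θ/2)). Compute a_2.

-4

a_2 = (1/(2*pi)) ∫_{-2*pi}^{2*pi} ψ(θ) cos(θ) dθ.
Integrating by parts twice (tabular method), an antiderivative of (-θ**2 + θ) cos(θ) is -θ**2*sin(θ) + θ*sin(θ) - 2*θ*cos(θ) + 2*sin(θ) + cos(θ); evaluating from -2*pi to 2*pi: ∫_{-2*pi}^{2*pi} (-θ**2 + θ) cos(θ) dθ = (1 - 4*pi) - (1 + 4*pi) = -8*pi.
Hence a_2 = (1/(2*pi))·(-8*pi) = -4.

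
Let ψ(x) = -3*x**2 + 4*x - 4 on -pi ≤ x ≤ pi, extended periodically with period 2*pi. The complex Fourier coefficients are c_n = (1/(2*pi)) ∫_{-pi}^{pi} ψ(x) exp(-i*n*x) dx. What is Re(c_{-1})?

Since ψ is real-valued, Re(c_{-1}) = (1/(2*pi)) ∫_{-pi}^{pi} ψ(x) cos(-x) dx = a_{1}/2.
Integrating by parts twice (tabular method), an antiderivative of (-3*x**2 + 4*x - 4) cos(-x) is -3*x**2*sin(x) + 4*x*sin(x) - 6*x*cos(x) + 2*sin(x) + 4*cos(x); evaluating from -pi to pi: ∫_{-pi}^{pi} (-3*x**2 + 4*x - 4) cos(-x) dx = (-4 + 6*pi) - (-6*pi - 4) = 12*pi.
Hence Re(c_{-1}) = (1/(2*pi))·(12*pi) = 6.

6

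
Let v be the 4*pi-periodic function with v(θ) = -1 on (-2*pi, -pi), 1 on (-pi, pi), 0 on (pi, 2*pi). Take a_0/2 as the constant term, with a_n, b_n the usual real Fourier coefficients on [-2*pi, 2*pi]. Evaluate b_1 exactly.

b_1 = (1/(2*pi)) ∫_{-2*pi}^{2*pi} v(θ) sin(θ/2) dθ.
Split the integral at the breakpoints.
Directly, an antiderivative of (-1) sin(θ/2) is 2*cos(θ/2); evaluating from -2*pi to -pi: ∫_{-2*pi}^{-pi} (-1) sin(θ/2) dθ = (0) - (-2) = 2.
Directly, an antiderivative of (1) sin(θ/2) is -2*cos(θ/2); evaluating from -pi to pi: ∫_{-pi}^{pi} (1) sin(θ/2) dθ = (0) - (0) = 0.
∫_{pi}^{2*pi} (0) sin(θ/2) dθ = 0.
Summing the pieces and multiplying by (1/(2*pi)) gives b_1 = 1/pi.

1/pi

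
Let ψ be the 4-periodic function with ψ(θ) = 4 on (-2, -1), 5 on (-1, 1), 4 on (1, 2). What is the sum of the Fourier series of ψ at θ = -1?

9/2

At θ = -1 the one-sided limits are ψ(-1^-) = 4 and ψ(-1^+) = 5.
By Dirichlet's theorem the series converges to their average, [(4) + (5)]/2 = 9/2.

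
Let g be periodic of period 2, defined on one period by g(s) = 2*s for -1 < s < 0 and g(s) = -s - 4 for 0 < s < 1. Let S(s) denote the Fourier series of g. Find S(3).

-7/2

s = 3 differs from s = 1 by 1 full period(s), and the series is 2-periodic.
At s = 1 the one-sided limits are g(1^-) = -5 and g(1^+) = -2.
By Dirichlet's theorem the series converges to their average, [(-5) + (-2)]/2 = -7/2.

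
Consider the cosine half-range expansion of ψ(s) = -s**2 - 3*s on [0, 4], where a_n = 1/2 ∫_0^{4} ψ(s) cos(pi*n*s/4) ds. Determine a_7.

16/(7*pi**2)

a_7 = 1/2 ∫_0^{4} (-s**2 - 3*s) cos(7*pi*s/4) ds.
Integrating by parts twice (tabular method), an antiderivative of (-s**2 - 3*s) cos(7*pi*s/4) is -4*s**2*sin(7*pi*s/4)/(7*pi) - 12*s*sin(7*pi*s/4)/(7*pi) - 32*s*cos(7*pi*s/4)/(49*pi**2) + 128*sin(7*pi*s/4)/(343*pi**3) - 48*cos(7*pi*s/4)/(49*pi**2); evaluating from 0 to 4: ∫_{0}^{4} (-s**2 - 3*s) cos(7*pi*s/4) ds = (176/(49*pi**2)) - (-48/(49*pi**2)) = 32/(7*pi**2).
Hence a_7 = (1/2)·(32/(7*pi**2)) = 16/(7*pi**2).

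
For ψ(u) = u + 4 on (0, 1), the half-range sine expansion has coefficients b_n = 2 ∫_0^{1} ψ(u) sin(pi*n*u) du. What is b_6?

b_6 = 2 ∫_0^{1} (u + 4) sin(6*pi*u) du.
Integrating by parts (boundary term plus one more integral), an antiderivative of (u + 4) sin(6*pi*u) is -u*cos(6*pi*u)/(6*pi) + sin(6*pi*u)/(36*pi**2) - 2*cos(6*pi*u)/(3*pi); evaluating from 0 to 1: ∫_{0}^{1} (u + 4) sin(6*pi*u) du = (-5/(6*pi)) - (-2/(3*pi)) = -1/(6*pi).
Hence b_6 = 2·(-1/(6*pi)) = -1/(3*pi).

-1/(3*pi)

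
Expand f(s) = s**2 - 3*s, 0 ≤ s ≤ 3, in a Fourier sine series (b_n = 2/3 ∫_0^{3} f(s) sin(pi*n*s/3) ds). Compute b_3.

-8/(3*pi**3)

b_3 = 2/3 ∫_0^{3} (s**2 - 3*s) sin(pi*s) ds.
Integrating by parts twice (tabular method), an antiderivative of (s**2 - 3*s) sin(pi*s) is -s**2*cos(pi*s)/pi + 2*s*sin(pi*s)/pi**2 + 3*s*cos(pi*s)/pi - 3*sin(pi*s)/pi**2 + 2*cos(pi*s)/pi**3; evaluating from 0 to 3: ∫_{0}^{3} (s**2 - 3*s) sin(pi*s) ds = (-2/pi**3) - (2/pi**3) = -4/pi**3.
Hence b_3 = (2/3)·(-4/pi**3) = -8/(3*pi**3).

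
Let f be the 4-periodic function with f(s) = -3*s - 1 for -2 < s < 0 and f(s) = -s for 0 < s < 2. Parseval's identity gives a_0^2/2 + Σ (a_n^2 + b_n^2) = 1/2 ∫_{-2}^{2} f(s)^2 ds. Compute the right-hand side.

1/2 ∫_{-2}^{2} f(s)^2 ds = 1/2 · (50/3) = 25/3.

25/3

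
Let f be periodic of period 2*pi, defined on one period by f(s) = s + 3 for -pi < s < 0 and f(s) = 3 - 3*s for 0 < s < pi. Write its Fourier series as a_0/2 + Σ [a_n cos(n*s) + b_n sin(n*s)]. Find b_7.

b_7 = 1/pi ∫_{-pi}^{pi} f(s) sin(7*s) ds.
Split the integral at the breakpoints.
Integrating by parts (boundary term plus one more integral), an antiderivative of (s + 3) sin(7*s) is -s*cos(7*s)/7 + sin(7*s)/49 - 3*cos(7*s)/7; evaluating from -pi to 0: ∫_{-pi}^{0} (s + 3) sin(7*s) ds = (-3/7) - (3/7 - pi/7) = -6/7 + pi/7.
Integrating by parts (boundary term plus one more integral), an antiderivative of (3 - 3*s) sin(7*s) is 3*s*cos(7*s)/7 - 3*sin(7*s)/49 - 3*cos(7*s)/7; evaluating from 0 to pi: ∫_{0}^{pi} (3 - 3*s) sin(7*s) ds = (3/7 - 3*pi/7) - (-3/7) = 6/7 - 3*pi/7.
Summing the pieces and multiplying by (1/pi) gives b_7 = -2/7.

-2/7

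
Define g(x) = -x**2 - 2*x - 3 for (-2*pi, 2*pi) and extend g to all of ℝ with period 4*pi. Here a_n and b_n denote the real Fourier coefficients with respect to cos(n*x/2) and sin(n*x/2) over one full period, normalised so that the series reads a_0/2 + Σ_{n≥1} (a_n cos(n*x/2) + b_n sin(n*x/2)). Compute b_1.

b_1 = (1/(2*pi)) ∫_{-2*pi}^{2*pi} g(x) sin(x/2) dx.
Integrating by parts twice (tabular method), an antiderivative of (-x**2 - 2*x - 3) sin(x/2) is 2*x**2*cos(x/2) - 8*x*sin(x/2) + 4*x*cos(x/2) - 8*sin(x/2) - 10*cos(x/2); evaluating from -2*pi to 2*pi: ∫_{-2*pi}^{2*pi} (-x**2 - 2*x - 3) sin(x/2) dx = (-8*pi**2 - 8*pi + 10) - (-8*pi**2 + 10 + 8*pi) = -16*pi.
Hence b_1 = (1/(2*pi))·(-16*pi) = -8.

-8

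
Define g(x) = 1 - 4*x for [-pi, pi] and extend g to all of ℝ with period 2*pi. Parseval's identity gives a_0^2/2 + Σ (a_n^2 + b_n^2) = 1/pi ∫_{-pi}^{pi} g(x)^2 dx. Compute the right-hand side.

1/pi ∫_{-pi}^{pi} g(x)^2 dx = 1/pi · (2*pi + 32*pi**3/3) = 2 + 32*pi**2/3.

2 + 32*pi**2/3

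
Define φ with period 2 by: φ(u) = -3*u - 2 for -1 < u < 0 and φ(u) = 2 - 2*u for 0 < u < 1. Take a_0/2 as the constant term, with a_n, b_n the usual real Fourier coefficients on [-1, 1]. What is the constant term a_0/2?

1/4

a_0 = ∫_{-1}^{1} φ(u) du = 1/2.
So the constant term a_0/2 = 1/4.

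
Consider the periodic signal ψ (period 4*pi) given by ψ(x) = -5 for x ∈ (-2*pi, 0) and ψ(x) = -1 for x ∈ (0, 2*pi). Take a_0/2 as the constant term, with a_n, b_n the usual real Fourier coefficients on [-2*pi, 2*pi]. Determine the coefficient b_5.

b_5 = (1/(2*pi)) ∫_{-2*pi}^{2*pi} ψ(x) sin(5*x/2) dx.
Split the integral at the breakpoints.
Directly, an antiderivative of (-5) sin(5*x/2) is 2*cos(5*x/2); evaluating from -2*pi to 0: ∫_{-2*pi}^{0} (-5) sin(5*x/2) dx = (2) - (-2) = 4.
Directly, an antiderivative of (-1) sin(5*x/2) is 2*cos(5*x/2)/5; evaluating from 0 to 2*pi: ∫_{0}^{2*pi} (-1) sin(5*x/2) dx = (-2/5) - (2/5) = -4/5.
Summing the pieces and multiplying by (1/(2*pi)) gives b_5 = 8/(5*pi).

8/(5*pi)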